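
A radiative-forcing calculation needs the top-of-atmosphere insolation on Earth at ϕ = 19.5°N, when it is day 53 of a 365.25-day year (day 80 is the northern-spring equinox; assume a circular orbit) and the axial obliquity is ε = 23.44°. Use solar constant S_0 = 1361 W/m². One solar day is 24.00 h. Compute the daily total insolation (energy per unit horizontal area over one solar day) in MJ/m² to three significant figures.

Solar longitude: L_s = 360° × (53 − 80)/365.25 = -26.612°, i.e. -26.612° + 360° = 333.388°.
sin δ = sin 23.44° × sin 333.388° = -0.17819, so δ = -10.264°.
cos h₀ = −tan(+19.5°) tan(-10.264°) = 0.0641, h₀ = 1.5066 rad.
Bracket: h₀ sin ϕ sin δ + cos ϕ cos δ sin h₀ = 1.5066×0.33381×-0.17819 + 0.94264×0.98400×0.99794 = -0.089615 + 0.925647 = 0.836032.
Q̄ = (S_0/π) × [bracket] = (1361/π) × 0.836032 = 362.19 W/m².
Daily total = Q̄ × 24.00 h × 3600 s/h = 362.19 × 24.00 × 3600 / 10⁶ = 31.29 MJ/m².

31.3 MJ/m²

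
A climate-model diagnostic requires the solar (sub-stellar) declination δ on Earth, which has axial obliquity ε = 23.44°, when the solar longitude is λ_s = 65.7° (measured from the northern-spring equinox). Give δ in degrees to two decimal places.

δ = +21.26°

sin δ = sin ε · sin λ_s = sin 23.44° × sin 65.7° = 0.362546.
δ = arcsin(0.362546) = +21.26°.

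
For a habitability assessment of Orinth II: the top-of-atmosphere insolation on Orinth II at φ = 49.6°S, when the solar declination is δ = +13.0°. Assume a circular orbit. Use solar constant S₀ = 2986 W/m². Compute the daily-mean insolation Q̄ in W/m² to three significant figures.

Q̄ ≈ 367 W/m²

cos H₀ = −tan(-49.6°) tan(+13.000°) = 0.2713, H₀ = 1.2961 rad.
Bracket: H₀ sin φ sin δ + cos φ cos δ sin H₀ = 1.2961×-0.76154×0.22495 + 0.64812×0.97437×0.96250 = -0.222033 + 0.607827 = 0.385794.
Q̄ = (S₀/π) × [bracket] = (2986/π) × 0.385794 = 366.7 W/m².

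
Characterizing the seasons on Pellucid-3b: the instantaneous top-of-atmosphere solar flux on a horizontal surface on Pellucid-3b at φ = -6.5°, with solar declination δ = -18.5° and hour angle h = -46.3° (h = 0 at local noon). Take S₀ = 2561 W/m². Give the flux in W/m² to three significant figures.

1.76e+03 W/m²

cos θ_z = sin φ sin δ + cos φ cos δ cos h = 0.035920 + 0.650969 = 0.686889.
Flux = S₀ · cos θ_z = 2561 × 0.686889 = 1759 W/m².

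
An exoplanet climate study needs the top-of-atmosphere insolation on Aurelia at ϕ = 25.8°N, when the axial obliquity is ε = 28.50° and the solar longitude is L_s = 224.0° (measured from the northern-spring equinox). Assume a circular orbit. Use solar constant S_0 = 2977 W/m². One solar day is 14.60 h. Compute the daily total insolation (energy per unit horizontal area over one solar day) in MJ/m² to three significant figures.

31.6 MJ/m²

Solar declination: sin δ = sin ε · sin L_s = sin 28.50° × sin 224.0° = -0.33146, so δ = -19.358°.
cos h₀ = −tan(+25.8°) tan(-19.358°) = 0.1698, h₀ = 1.4001 rad.
Bracket: h₀ sin ϕ sin δ + cos ϕ cos δ sin h₀ = 1.4001×0.43523×-0.33146 + 0.90032×0.94347×0.98547 = -0.201980 + 0.837083 = 0.635103.
Q̄ = (S_0/π) × [bracket] = (2977/π) × 0.635103 = 601.83 W/m².
Daily total = Q̄ × 14.60 h × 3600 s/h = 601.83 × 14.60 × 3600 / 10⁶ = 31.63 MJ/m².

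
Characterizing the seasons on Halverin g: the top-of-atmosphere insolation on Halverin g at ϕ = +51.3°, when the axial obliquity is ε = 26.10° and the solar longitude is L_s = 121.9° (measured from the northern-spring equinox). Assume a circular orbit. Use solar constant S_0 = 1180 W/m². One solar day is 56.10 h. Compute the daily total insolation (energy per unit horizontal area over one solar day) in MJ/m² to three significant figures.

Solar declination: sin δ = sin ε · sin L_s = sin 26.10° × sin 121.9° = 0.37350, so δ = +21.931°.
cos h₀ = −tan(+51.3°) tan(+21.931°) = -0.5026, h₀ = 2.0974 rad.
Bracket: h₀ sin ϕ sin δ + cos ϕ cos δ sin h₀ = 2.0974×0.78043×0.37350 + 0.62524×0.92763×0.86454 = 0.611372 + 0.501426 = 1.112798.
Q̄ = (S_0/π) × [bracket] = (1180/π) × 1.112798 = 417.97 W/m².
Daily total = Q̄ × 56.10 h × 3600 s/h = 417.97 × 56.10 × 3600 / 10⁶ = 84.41 MJ/m².

84.4 MJ/m²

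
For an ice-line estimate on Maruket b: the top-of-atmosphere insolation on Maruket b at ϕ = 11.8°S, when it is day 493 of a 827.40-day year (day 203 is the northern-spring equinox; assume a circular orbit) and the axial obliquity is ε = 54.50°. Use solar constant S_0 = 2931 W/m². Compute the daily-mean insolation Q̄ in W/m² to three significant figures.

Solar longitude: L_s = 360° × (493 − 203)/827.40 = 126.178°.
sin δ = sin 54.50° × sin 126.178° = 0.65714, so δ = +41.082°.
cos h₀ = −tan(-11.8°) tan(+41.082°) = 0.1821, h₀ = 1.3876 rad.
Bracket: h₀ sin ϕ sin δ + cos ϕ cos δ sin h₀ = 1.3876×-0.20450×0.65714 + 0.97887×0.75377×0.98327 = -0.186473 + 0.725499 = 0.539026.
Q̄ = (S_0/π) × [bracket] = (2931/π) × 0.539026 = 502.9 W/m².

Q̄ ≈ 503 W/m²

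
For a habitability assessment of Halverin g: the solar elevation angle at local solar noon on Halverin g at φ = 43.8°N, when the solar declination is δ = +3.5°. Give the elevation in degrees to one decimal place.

49.7°

At local noon the hour angle is zero, so the zenith angle equals |φ − δ| = |+43.8° − (+3.500°)| = 40.300°.
Elevation = 90° − 40.300° = 49.7°.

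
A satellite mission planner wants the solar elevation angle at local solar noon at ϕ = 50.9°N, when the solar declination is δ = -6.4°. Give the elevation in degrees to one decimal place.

32.7°

At local noon the hour angle is zero, so the zenith angle equals |ϕ − δ| = |+50.9° − (-6.400°)| = 57.300°.
Elevation = 90° − 57.300° = 32.7°.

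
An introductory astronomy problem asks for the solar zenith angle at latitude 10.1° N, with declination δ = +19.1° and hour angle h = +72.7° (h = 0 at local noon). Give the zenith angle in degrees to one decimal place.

θ_z = 70.5°

cos θ_z = sin φ sin δ + cos φ cos δ cos h = 0.057383 + 0.276649 = 0.334032.
θ_z = arccos(0.334032) = 70.5°.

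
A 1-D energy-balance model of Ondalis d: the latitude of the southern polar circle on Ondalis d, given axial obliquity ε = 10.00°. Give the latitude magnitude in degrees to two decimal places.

80.00°

The polar circle is the lowest latitude that experiences at least one full rotation of continuous darkness at the northern-summer solstice; it lies at |ϕ| = 90° − ε = 90° − 10.00° = 80.00°.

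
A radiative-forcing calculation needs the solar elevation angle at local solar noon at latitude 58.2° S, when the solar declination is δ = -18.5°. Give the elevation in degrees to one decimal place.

50.3°

At local noon the hour angle is zero, so the zenith angle equals |φ − δ| = |-58.2° − (-18.500°)| = 39.700°.
Elevation = 90° − 39.700° = 50.3°.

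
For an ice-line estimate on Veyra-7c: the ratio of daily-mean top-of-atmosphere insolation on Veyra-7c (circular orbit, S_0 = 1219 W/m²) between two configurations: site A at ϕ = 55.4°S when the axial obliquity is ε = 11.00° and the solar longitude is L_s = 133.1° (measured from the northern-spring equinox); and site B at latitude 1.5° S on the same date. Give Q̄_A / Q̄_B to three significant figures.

Q̄_A / Q̄_B ≈ 0.400

— Configuration A (ϕ=-55.4°):
Solar declination: sin δ = sin ε · sin L_s = sin 11.00° × sin 133.1° = 0.13932, so δ = +8.009°.
cos h₀ = −tan(-55.4°) tan(+8.009°) = 0.2039, h₀ = 1.3654 rad.
Bracket: h₀ sin ϕ sin δ + cos ϕ cos δ sin h₀ = 1.3654×-0.82314×0.13932 + 0.56784×0.99025×0.97898 = -0.156584 + 0.550484 = 0.393900.
Q̄ = (S_0/π) × [bracket] = (1219/π) × 0.393900 = 152.84 W/m².
— Configuration B (ϕ=-1.5°):
cos h₀ = −tan(-1.5°) tan(+8.009°) = 0.0037, h₀ = 1.5671 rad.
Bracket: h₀ sin ϕ sin δ + cos ϕ cos δ sin h₀ = 1.5671×-0.02618×0.13932 + 0.99966×0.99025×0.99999 = -0.005716 + 0.989903 = 0.984187.
Q̄ = (S_0/π) × [bracket] = (1219/π) × 0.984187 = 381.88 W/m².
Ratio Q̄_A / Q̄_B = 152.84 / 381.88 = 0.4002.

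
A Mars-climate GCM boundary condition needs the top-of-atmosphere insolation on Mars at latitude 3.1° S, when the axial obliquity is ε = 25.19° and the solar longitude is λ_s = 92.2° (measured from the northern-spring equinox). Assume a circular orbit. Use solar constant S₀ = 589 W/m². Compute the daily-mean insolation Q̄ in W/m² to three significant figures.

Q̄ ≈ 163 W/m²

Solar declination: sin δ = sin ε · sin λ_s = sin 25.19° × sin 92.2° = 0.42531, so δ = +25.170°.
cos H₀ = −tan(-3.1°) tan(+25.170°) = 0.0255, H₀ = 1.5453 rad.
Bracket: H₀ sin φ sin δ + cos φ cos δ sin H₀ = 1.5453×-0.05408×0.42531 + 0.99854×0.90505×0.99968 = -0.035543 + 0.903439 = 0.867896.
Q̄ = (S₀/π) × [bracket] = (589/π) × 0.867896 = 162.7 W/m².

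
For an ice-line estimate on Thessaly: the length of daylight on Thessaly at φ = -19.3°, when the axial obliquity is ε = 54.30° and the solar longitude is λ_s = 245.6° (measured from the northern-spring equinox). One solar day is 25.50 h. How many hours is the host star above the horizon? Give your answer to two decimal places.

Solar declination: sin δ = sin ε · sin λ_s = sin 54.30° × sin 245.6° = -0.73955, so δ = -47.693°.
cos H₀ = −tan φ · tan δ = −tan(-19.3°) × tan(-47.693°) = -0.3848, so H₀ = 1.9658 rad = 112.63°.
Daylight = 2H₀/(2π) × 25.50 h = (1.9658/π) × 25.50 = 15.96 h.

15.96 h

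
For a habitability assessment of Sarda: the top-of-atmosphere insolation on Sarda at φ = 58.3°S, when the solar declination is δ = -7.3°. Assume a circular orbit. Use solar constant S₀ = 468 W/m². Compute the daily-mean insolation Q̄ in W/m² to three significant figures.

cos H₀ = −tan(-58.3°) tan(-7.300°) = -0.2074, H₀ = 1.7797 rad.
Bracket: H₀ sin φ sin δ + cos φ cos δ sin H₀ = 1.7797×-0.85081×-0.12706 + 0.52547×0.99189×0.97825 = 0.192393 + 0.509872 = 0.702265.
Q̄ = (S₀/π) × [bracket] = (468/π) × 0.702265 = 104.6 W/m².

Q̄ ≈ 105 W/m²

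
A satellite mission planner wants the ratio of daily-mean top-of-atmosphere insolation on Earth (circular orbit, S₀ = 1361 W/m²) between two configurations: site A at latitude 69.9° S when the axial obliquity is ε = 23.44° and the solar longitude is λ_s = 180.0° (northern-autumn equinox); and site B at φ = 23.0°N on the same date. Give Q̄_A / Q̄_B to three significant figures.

Q̄_A / Q̄_B ≈ 0.373

— Configuration A (φ=-69.9°):
Solar declination: sin δ = sin ε · sin λ_s = sin 23.44° × sin 180.0° = 0.00000, so δ = +0.000°.
cos H₀ = −tan(-69.9°) tan(+0.000°) = 0.0000, H₀ = 1.5708 rad.
Bracket: H₀ sin φ sin δ + cos φ cos δ sin H₀ = 1.5708×-0.93909×0.00000 + 0.34366×1.00000×1.00000 = -0.000000 + 0.343660 = 0.343660.
Q̄ = (S₀/π) × [bracket] = (1361/π) × 0.343660 = 148.88 W/m².
— Configuration B (φ=+23.0°):
cos H₀ = −tan(+23.0°) tan(+0.000°) = -0.0000, H₀ = 1.5708 rad.
Bracket: H₀ sin φ sin δ + cos φ cos δ sin H₀ = 1.5708×0.39073×0.00000 + 0.92050×1.00000×1.00000 = 0.000000 + 0.920500 = 0.920500.
Q̄ = (S₀/π) × [bracket] = (1361/π) × 0.920500 = 398.78 W/m².
Ratio Q̄_A / Q̄_B = 148.88 / 398.78 = 0.3733.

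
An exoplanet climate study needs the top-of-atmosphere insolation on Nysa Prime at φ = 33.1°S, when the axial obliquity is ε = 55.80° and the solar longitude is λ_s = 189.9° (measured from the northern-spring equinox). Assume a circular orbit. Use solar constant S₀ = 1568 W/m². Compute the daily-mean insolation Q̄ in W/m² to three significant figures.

Solar declination: sin δ = sin ε · sin λ_s = sin 55.80° × sin 189.9° = -0.14220, so δ = -8.175°.
cos H₀ = −tan(-33.1°) tan(-8.175°) = -0.0937, H₀ = 1.6646 rad.
Bracket: H₀ sin φ sin δ + cos φ cos δ sin H₀ = 1.6646×-0.54610×-0.14220 + 0.83772×0.98984×0.99561 = 0.129265 + 0.825569 = 0.954834.
Q̄ = (S₀/π) × [bracket] = (1568/π) × 0.954834 = 476.6 W/m².

Q̄ ≈ 477 W/m²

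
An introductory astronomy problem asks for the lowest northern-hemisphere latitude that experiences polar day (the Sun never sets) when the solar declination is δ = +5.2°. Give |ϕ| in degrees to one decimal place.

Polar day requires cos h₀ = −tan ϕ tan δ ≤ −1, i.e. tan ϕ tan δ ≥ 1.
The boundary is |tan ϕ| · |tan δ| = 1, so |ϕ| = 90° − |δ| = 90° − 5.2° = 84.8° in the northern hemisphere.

|ϕ| = 84.8°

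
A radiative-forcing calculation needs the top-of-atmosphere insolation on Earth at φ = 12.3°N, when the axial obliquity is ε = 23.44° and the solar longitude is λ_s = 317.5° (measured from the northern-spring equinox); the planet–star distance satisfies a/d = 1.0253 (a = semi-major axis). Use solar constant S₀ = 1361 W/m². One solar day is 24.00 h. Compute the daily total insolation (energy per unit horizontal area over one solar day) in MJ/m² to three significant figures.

33.6 MJ/m²

Solar declination: sin δ = sin ε · sin λ_s = sin 23.44° × sin 317.5° = -0.26874, so δ = -15.589°.
cos H₀ = −tan(+12.3°) tan(-15.589°) = 0.0608, H₀ = 1.5099 rad.
Bracket: H₀ sin φ sin δ + cos φ cos δ sin H₀ = 1.5099×0.21303×-0.26874 + 0.97705×0.96321×0.99815 = -0.086441 + 0.939363 = 0.852922.
Inverse-square distance factor (a/d)² = 1.0253² = 1.051240.
Q̄ = (S₀/π) × 1.051240 × [bracket] = (1361/π) × 1.051240 × 0.852922 = 388.44 W/m².
Daily total = Q̄ × 24.00 h × 3600 s/h = 388.44 × 24.00 × 3600 / 10⁶ = 33.56 MJ/m².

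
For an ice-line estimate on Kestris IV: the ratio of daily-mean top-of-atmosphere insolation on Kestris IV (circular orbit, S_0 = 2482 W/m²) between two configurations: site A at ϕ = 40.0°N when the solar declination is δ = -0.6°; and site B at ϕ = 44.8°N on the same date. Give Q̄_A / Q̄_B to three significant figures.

— Configuration A (ϕ=+40.0°):
cos h₀ = −tan(+40.0°) tan(-0.600°) = 0.0088, h₀ = 1.5620 rad.
Bracket: h₀ sin ϕ sin δ + cos ϕ cos δ sin h₀ = 1.5620×0.64279×-0.01047 + 0.76604×0.99995×0.99996 = -0.010512 + 0.765971 = 0.755459.
Q̄ = (S_0/π) × [bracket] = (2482/π) × 0.755459 = 596.85 W/m².
— Configuration B (ϕ=+44.8°):
cos h₀ = −tan(+44.8°) tan(-0.600°) = 0.0104, h₀ = 1.5604 rad.
Bracket: h₀ sin ϕ sin δ + cos ϕ cos δ sin h₀ = 1.5604×0.70463×-0.01047 + 0.70957×0.99995×0.99995 = -0.011512 + 0.709499 = 0.697987.
Q̄ = (S_0/π) × [bracket] = (2482/π) × 0.697987 = 551.44 W/m².
Ratio Q̄_A / Q̄_B = 596.85 / 551.44 = 1.082.

Q̄_A / Q̄_B ≈ 1.08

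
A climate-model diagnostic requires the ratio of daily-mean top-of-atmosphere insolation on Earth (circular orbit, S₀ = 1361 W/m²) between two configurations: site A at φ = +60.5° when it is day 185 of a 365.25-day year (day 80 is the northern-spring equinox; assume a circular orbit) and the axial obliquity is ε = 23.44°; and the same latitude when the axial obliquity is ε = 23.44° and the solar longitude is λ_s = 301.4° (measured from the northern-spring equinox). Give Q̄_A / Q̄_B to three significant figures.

— Configuration A (φ=+60.5°):
Solar longitude: λ_s = 360° × (185 − 80)/365.25 = 103.491°.
sin δ = sin 23.44° × sin 103.491° = 0.38681, so δ = +22.756°.
cos H₀ = −tan(+60.5°) tan(+22.756°) = -0.7414, H₀ = 2.4060 rad.
Bracket: H₀ sin φ sin δ + cos φ cos δ sin H₀ = 2.4060×0.87036×0.38681 + 0.49242×0.92216×0.67106 = 0.810013 + 0.304722 = 1.114735.
Q̄ = (S₀/π) × [bracket] = (1361/π) × 1.114735 = 482.93 W/m².
— Configuration B (φ=+60.5°):
Solar declination: sin δ = sin ε · sin λ_s = sin 23.44° × sin 301.4° = -0.33953, so δ = -19.848°.
cos H₀ = −tan(+60.5°) tan(-19.848°) = 0.6380, H₀ = 0.8789 rad.
Bracket: H₀ sin φ sin δ + cos φ cos δ sin H₀ = 0.8789×0.87036×-0.33953 + 0.49242×0.94059×0.77002 = -0.259727 + 0.356647 = 0.096920.
Q̄ = (S₀/π) × [bracket] = (1361/π) × 0.096920 = 41.988 W/m².
Ratio Q̄_A / Q̄_B = 482.93 / 41.988 = 11.50.

Q̄_A / Q̄_B ≈ 11.5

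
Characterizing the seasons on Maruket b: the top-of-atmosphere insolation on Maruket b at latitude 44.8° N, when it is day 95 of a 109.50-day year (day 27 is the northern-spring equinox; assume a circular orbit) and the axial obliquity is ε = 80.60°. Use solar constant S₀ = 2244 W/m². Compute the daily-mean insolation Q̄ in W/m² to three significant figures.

Q̄ ≈ 7.86 W/m²

Solar longitude: λ_s = 360° × (95 − 27)/109.50 = 223.562°.
sin δ = sin 80.60° × sin 223.562° = -0.67988, so δ = -42.834°.
cos H₀ = −tan(+44.8°) tan(-42.834°) = 0.9207, H₀ = 0.4010 rad.
Bracket: H₀ sin φ sin δ + cos φ cos δ sin H₀ = 0.4010×0.70463×-0.67988 + 0.70957×0.73332×0.39033 = -0.192105 + 0.203105 = 0.011000.
Q̄ = (S₀/π) × [bracket] = (2244/π) × 0.011000 = 7.857 W/m².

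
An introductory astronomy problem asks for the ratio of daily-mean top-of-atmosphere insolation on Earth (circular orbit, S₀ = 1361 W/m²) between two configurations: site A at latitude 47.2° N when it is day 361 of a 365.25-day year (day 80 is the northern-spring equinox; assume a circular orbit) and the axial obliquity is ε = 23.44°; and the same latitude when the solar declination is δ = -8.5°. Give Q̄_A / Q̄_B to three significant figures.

Q̄_A / Q̄_B ≈ 0.466

— Configuration A (φ=+47.2°):
Solar longitude: λ_s = 360° × (361 − 80)/365.25 = 276.961°.
sin δ = sin 23.44° × sin 276.961° = -0.39486, so δ = -23.257°.
cos H₀ = −tan(+47.2°) tan(-23.257°) = 0.4641, H₀ = 1.0882 rad.
Bracket: H₀ sin φ sin δ + cos φ cos δ sin H₀ = 1.0882×0.73373×-0.39486 + 0.67944×0.91874×0.88577 = -0.315274 + 0.552923 = 0.237649.
Q̄ = (S₀/π) × [bracket] = (1361/π) × 0.237649 = 102.95 W/m².
— Configuration B (φ=+47.2°):
cos H₀ = −tan(+47.2°) tan(-8.500°) = 0.1614, H₀ = 1.4087 rad.
Bracket: H₀ sin φ sin δ + cos φ cos δ sin H₀ = 1.4087×0.73373×-0.14781 + 0.67944×0.98902×0.98689 = -0.152777 + 0.663170 = 0.510393.
Q̄ = (S₀/π) × [bracket] = (1361/π) × 0.510393 = 221.11 W/m².
Ratio Q̄_A / Q̄_B = 102.95 / 221.11 = 0.4656.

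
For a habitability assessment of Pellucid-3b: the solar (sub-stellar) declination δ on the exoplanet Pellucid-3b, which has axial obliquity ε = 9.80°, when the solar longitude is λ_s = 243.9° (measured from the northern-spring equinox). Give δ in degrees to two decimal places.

δ = -8.79°

sin δ = sin ε · sin λ_s = sin 9.80° × sin 243.9° = -0.152853.
δ = arcsin(-0.152853) = -8.79°.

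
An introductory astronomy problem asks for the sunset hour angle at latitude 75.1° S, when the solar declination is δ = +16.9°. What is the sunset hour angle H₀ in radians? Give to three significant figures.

H₀ = 0.00 rad

cos H₀ = −tan φ · tan δ = 1.1419 ≥ 1, so the Sun never rises (polar night) and H₀ = 0.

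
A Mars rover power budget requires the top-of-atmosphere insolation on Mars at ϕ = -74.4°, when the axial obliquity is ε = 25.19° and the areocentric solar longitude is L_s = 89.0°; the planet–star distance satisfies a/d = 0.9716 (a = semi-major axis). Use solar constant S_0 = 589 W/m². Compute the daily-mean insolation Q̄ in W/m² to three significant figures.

sin δ = sin 25.19° × sin 89.0° = 0.42556, so δ = +25.186°.
cos h₀ = −tan(-74.4°) tan(+25.186°) = 1.6843 ≥ 1 ⇒ polar night, h₀ = 0 and Q̄ = 0.
Inverse-square distance factor (a/d)² = 0.9716² = 0.944007.

Q̄ ≈ 0.00 W/m²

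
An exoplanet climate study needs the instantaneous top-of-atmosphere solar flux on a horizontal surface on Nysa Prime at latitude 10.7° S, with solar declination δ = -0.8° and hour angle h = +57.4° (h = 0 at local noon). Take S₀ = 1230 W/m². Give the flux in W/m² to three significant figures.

cos θ_z = sin φ sin δ + cos φ cos δ cos h = 0.002592 + 0.529351 = 0.531943.
Flux = S₀ · cos θ_z = 1230 × 0.531943 = 654.3 W/m².

654 W/m²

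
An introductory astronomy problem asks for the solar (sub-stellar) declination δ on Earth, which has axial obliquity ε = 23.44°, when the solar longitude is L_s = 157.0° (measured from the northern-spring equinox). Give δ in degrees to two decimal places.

δ = +8.94°

sin δ = sin ε · sin L_s = sin 23.44° × sin 157.0° = 0.155428.
δ = arcsin(0.155428) = +8.94°.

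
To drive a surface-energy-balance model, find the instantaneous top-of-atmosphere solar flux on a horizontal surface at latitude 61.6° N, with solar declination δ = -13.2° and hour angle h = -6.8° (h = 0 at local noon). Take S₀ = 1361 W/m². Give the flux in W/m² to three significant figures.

352 W/m²

cos θ_z = sin φ sin δ + cos φ cos δ cos h = -0.200869 + 0.459800 = 0.258931.
Flux = S₀ · cos θ_z = 1361 × 0.258931 = 352.4 W/m².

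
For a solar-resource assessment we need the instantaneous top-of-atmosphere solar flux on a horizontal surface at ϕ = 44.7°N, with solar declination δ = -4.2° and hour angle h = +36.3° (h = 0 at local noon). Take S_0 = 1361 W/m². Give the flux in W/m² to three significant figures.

707 W/m²

cos θ_z = sin ϕ sin δ + cos ϕ cos δ cos h = -0.051515 + 0.571315 = 0.519800.
Flux = S_0 · cos θ_z = 1361 × 0.519800 = 707.4 W/m².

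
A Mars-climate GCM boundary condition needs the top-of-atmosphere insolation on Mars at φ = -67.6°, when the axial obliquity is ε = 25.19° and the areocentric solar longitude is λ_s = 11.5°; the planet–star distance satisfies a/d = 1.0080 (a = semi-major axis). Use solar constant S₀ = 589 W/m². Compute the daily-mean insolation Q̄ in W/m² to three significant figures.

sin δ = sin 25.19° × sin 11.5° = 0.08486, so δ = +4.868°.
cos H₀ = −tan(-67.6°) tan(+4.868°) = 0.2066, H₀ = 1.3627 rad.
Bracket: H₀ sin φ sin δ + cos φ cos δ sin H₀ = 1.3627×-0.92455×0.08486 + 0.38107×0.99639×0.97842 = -0.106914 + 0.371501 = 0.264587.
Inverse-square distance factor (a/d)² = 1.0080² = 1.016064.
Q̄ = (S₀/π) × 1.016064 × [bracket] = (589/π) × 1.016064 × 0.264587 = 50.40 W/m².

Q̄ ≈ 50.4 W/m²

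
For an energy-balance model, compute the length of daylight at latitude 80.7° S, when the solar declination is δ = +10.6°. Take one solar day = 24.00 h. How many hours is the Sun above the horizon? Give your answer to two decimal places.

cos h₀ = −tan ϕ · tan δ = 1.1428 ≥ 1, so the Sun never rises (polar night) and h₀ = 0.
Daylight = 2h₀/(2π) × 24.00 h = (0.0000/π) × 24.00 = 0.00 h.

0.00 h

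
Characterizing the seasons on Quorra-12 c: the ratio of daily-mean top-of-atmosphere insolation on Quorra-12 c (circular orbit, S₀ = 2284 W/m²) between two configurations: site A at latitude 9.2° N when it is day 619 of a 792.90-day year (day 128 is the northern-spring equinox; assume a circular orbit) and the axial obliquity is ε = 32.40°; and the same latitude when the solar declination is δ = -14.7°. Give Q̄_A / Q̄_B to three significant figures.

— Configuration A (φ=+9.2°):
Solar longitude: λ_s = 360° × (619 − 128)/792.90 = 222.928°.
sin δ = sin 32.40° × sin 222.928° = -0.36494, so δ = -21.404°.
cos H₀ = −tan(+9.2°) tan(-21.404°) = 0.0635, H₀ = 1.5073 rad.
Bracket: H₀ sin φ sin δ + cos φ cos δ sin H₀ = 1.5073×0.15988×-0.36494 + 0.98714×0.93103×0.99798 = -0.087946 + 0.917200 = 0.829254.
Q̄ = (S₀/π) × [bracket] = (2284/π) × 0.829254 = 602.88 W/m².
— Configuration B (φ=+9.2°):
cos H₀ = −tan(+9.2°) tan(-14.700°) = 0.0425, H₀ = 1.5283 rad.
Bracket: H₀ sin φ sin δ + cos φ cos δ sin H₀ = 1.5283×0.15988×-0.25376 + 0.98714×0.96727×0.99910 = -0.062005 + 0.953972 = 0.891967.
Q̄ = (S₀/π) × [bracket] = (2284/π) × 0.891967 = 648.48 W/m².
Ratio Q̄_A / Q̄_B = 602.88 / 648.48 = 0.9297.

Q̄_A / Q̄_B ≈ 0.930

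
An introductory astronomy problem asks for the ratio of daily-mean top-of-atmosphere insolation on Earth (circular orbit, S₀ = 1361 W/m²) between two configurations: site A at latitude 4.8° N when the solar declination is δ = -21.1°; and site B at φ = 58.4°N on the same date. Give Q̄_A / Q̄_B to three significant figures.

Q̄_A / Q̄_B ≈ 8.25

— Configuration A (φ=+4.8°):
cos H₀ = −tan(+4.8°) tan(-21.100°) = 0.0324, H₀ = 1.5384 rad.
Bracket: H₀ sin φ sin δ + cos φ cos δ sin H₀ = 1.5384×0.08368×-0.36000 + 0.99649×0.93295×0.99947 = -0.046344 + 0.929183 = 0.882839.
Q̄ = (S₀/π) × [bracket] = (1361/π) × 0.882839 = 382.46 W/m².
— Configuration B (φ=+58.4°):
cos H₀ = −tan(+58.4°) tan(-21.100°) = 0.6272, H₀ = 0.8928 rad.
Bracket: H₀ sin φ sin δ + cos φ cos δ sin H₀ = 0.8928×0.85173×-0.36000 + 0.52399×0.93295×0.77884 = -0.273753 + 0.380741 = 0.106988.
Q̄ = (S₀/π) × [bracket] = (1361/π) × 0.106988 = 46.349 W/m².
Ratio Q̄_A / Q̄_B = 382.46 / 46.349 = 8.252.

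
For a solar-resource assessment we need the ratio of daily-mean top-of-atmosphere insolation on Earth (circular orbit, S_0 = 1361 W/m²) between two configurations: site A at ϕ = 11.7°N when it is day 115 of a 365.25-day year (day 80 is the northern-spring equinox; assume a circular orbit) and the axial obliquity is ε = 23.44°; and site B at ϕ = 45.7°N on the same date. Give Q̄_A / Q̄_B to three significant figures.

Q̄_A / Q̄_B ≈ 1.08

— Configuration A (ϕ=+11.7°):
Solar longitude: L_s = 360° × (115 − 80)/365.25 = 34.497°.
sin δ = sin 23.44° × sin 34.497° = 0.22529, so δ = +13.020°.
cos h₀ = −tan(+11.7°) tan(+13.020°) = -0.0479, h₀ = 1.6187 rad.
Bracket: h₀ sin ϕ sin δ + cos ϕ cos δ sin h₀ = 1.6187×0.20279×0.22529 + 0.97922×0.97429×0.99885 = 0.073953 + 0.952947 = 1.026900.
Q̄ = (S_0/π) × [bracket] = (1361/π) × 1.026900 = 444.87 W/m².
— Configuration B (ϕ=+45.7°):
cos h₀ = −tan(+45.7°) tan(+13.020°) = -0.2370, h₀ = 1.8100 rad.
Bracket: h₀ sin ϕ sin δ + cos ϕ cos δ sin h₀ = 1.8100×0.71569×0.22529 + 0.69842×0.97429×0.97152 = 0.291840 + 0.661084 = 0.952924.
Q̄ = (S_0/π) × [bracket] = (1361/π) × 0.952924 = 412.83 W/m².
Ratio Q̄_A / Q̄_B = 444.87 / 412.83 = 1.078.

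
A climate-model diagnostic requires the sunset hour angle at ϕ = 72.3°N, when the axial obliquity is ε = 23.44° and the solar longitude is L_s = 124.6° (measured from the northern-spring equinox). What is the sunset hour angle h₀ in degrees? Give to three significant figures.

Solar declination: sin δ = sin ε · sin L_s = sin 23.44° × sin 124.6° = 0.32743, so δ = +19.113°.
Sunrise equation: cos h₀ = −tan ϕ · tan δ = -1.0858 ≤ −1, so the Sun never sets (polar day) and h₀ = π.

h₀ = 180°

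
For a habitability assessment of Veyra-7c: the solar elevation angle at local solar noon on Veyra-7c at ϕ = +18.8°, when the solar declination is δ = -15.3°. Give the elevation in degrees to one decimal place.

At local noon the hour angle is zero, so the zenith angle equals |ϕ − δ| = |+18.8° − (-15.300°)| = 34.100°.
Elevation = 90° − 34.100° = 55.9°.

55.9°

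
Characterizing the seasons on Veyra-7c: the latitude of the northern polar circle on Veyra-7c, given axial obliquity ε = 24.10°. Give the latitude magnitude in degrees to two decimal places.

65.90°

The polar circle is the lowest latitude that experiences at least one full rotation of continuous daylight at the northern-summer solstice; it lies at |ϕ| = 90° − ε = 90° − 24.10° = 65.90°.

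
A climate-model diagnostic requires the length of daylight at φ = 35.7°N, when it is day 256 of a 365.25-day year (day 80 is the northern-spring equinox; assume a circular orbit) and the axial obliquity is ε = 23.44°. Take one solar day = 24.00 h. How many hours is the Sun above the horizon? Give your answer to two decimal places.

12.25 h

Solar longitude: λ_s = 360° × (256 − 80)/365.25 = 173.470°.
sin δ = sin 23.44° × sin 173.470° = 0.04524, so δ = +2.593°.
cos H₀ = −tan φ · tan δ = −tan(+35.7°) × tan(+2.593°) = -0.0325, so H₀ = 1.6033 rad = 91.86°.
Daylight = 2H₀/(2π) × 24.00 h = (1.6033/π) × 24.00 = 12.25 h.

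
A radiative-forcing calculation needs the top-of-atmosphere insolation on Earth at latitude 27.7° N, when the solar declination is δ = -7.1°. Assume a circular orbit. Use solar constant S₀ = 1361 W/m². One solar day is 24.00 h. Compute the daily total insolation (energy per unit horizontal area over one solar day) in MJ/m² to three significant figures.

29.6 MJ/m²

cos H₀ = −tan(+27.7°) tan(-7.100°) = 0.0654, H₀ = 1.5054 rad.
Bracket: H₀ sin φ sin δ + cos φ cos δ sin H₀ = 1.5054×0.46484×-0.12360 + 0.88539×0.99233×0.99786 = -0.086492 + 0.876719 = 0.790227.
Q̄ = (S₀/π) × [bracket] = (1361/π) × 0.790227 = 342.34 W/m².
Daily total = Q̄ × 24.00 h × 3600 s/h = 342.34 × 24.00 × 3600 / 10⁶ = 29.58 MJ/m².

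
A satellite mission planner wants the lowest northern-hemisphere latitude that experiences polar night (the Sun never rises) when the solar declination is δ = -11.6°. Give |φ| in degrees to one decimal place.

Polar night requires cos H₀ = −tan φ tan δ ≥ 1, i.e. tan φ tan δ ≤ −1.
The boundary is |tan φ| · |tan δ| = 1, so |φ| = 90° − |δ| = 90° − 11.6° = 78.4° in the northern hemisphere.

|φ| = 78.4°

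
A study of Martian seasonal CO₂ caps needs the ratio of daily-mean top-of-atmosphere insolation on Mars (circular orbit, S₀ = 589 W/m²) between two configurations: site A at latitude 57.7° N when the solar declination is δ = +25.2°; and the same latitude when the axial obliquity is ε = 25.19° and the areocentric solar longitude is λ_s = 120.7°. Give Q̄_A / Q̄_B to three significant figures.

Q̄_A / Q̄_B ≈ 1.10

— Configuration A (φ=+57.7°):
cos H₀ = −tan(+57.7°) tan(+25.200°) = -0.7444, H₀ = 2.4104 rad.
Bracket: H₀ sin φ sin δ + cos φ cos δ sin H₀ = 2.4104×0.84526×0.42578 + 0.53435×0.90483×0.66778 = 0.867490 + 0.322869 = 1.190359.
Q̄ = (S₀/π) × [bracket] = (589/π) × 1.190359 = 223.17 W/m².
— Configuration B (φ=+57.7°):
sin δ = sin 25.19° × sin 120.7° = 0.36597, so δ = +21.467°.
cos H₀ = −tan(+57.7°) tan(+21.467°) = -0.6221, H₀ = 2.2422 rad.
Bracket: H₀ sin φ sin δ + cos φ cos δ sin H₀ = 2.2422×0.84526×0.36597 + 0.53435×0.93063×0.78297 = 0.693602 + 0.389357 = 1.082959.
Q̄ = (S₀/π) × [bracket] = (589/π) × 1.082959 = 203.04 W/m².
Ratio Q̄_A / Q̄_B = 223.17 / 203.04 = 1.099.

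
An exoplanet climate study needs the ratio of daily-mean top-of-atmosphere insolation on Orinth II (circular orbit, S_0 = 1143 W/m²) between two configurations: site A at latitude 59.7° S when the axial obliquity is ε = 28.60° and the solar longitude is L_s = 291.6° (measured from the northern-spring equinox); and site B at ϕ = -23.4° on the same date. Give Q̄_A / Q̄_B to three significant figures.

— Configuration A (ϕ=-59.7°):
Solar declination: sin δ = sin ε · sin L_s = sin 28.60° × sin 291.6° = -0.44508, so δ = -26.428°.
cos h₀ = −tan(-59.7°) tan(-26.428°) = -0.8505, h₀ = 2.5878 rad.
Bracket: h₀ sin ϕ sin δ + cos ϕ cos δ sin h₀ = 2.5878×-0.86340×-0.44508 + 0.50453×0.89549×0.52590 = 0.994445 + 0.237602 = 1.232047.
Q̄ = (S_0/π) × [bracket] = (1143/π) × 1.232047 = 448.25 W/m².
— Configuration B (ϕ=-23.4°):
cos h₀ = −tan(-23.4°) tan(-26.428°) = -0.2151, h₀ = 1.7876 rad.
Bracket: h₀ sin ϕ sin δ + cos ϕ cos δ sin h₀ = 1.7876×-0.39715×-0.44508 + 0.91775×0.89549×0.97660 = 0.315982 + 0.802605 = 1.118587.
Q̄ = (S_0/π) × [bracket] = (1143/π) × 1.118587 = 406.97 W/m².
Ratio Q̄_A / Q̄_B = 448.25 / 406.97 = 1.101.

Q̄_A / Q̄_B ≈ 1.10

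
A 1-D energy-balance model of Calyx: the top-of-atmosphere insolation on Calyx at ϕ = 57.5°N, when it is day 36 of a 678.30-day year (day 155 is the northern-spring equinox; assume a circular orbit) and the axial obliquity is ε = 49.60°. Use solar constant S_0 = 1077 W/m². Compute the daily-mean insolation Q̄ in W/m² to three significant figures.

Q̄ ≈ 0.00 W/m²

Solar longitude: L_s = 360° × (36 − 155)/678.30 = -63.158°, i.e. -63.158° + 360° = 296.842°.
sin δ = sin 49.60° × sin 296.842° = -0.67949, so δ = -42.803°.
cos h₀ = −tan(+57.5°) tan(-42.803°) = 1.4537 ≥ 1 ⇒ polar night, h₀ = 0 and Q̄ = 0.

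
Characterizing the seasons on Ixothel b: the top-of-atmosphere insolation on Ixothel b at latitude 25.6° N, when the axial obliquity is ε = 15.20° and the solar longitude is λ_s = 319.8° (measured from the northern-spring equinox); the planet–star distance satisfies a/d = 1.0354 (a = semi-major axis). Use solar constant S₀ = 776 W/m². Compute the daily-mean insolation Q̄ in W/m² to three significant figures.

Solar declination: sin δ = sin ε · sin λ_s = sin 15.20° × sin 319.8° = -0.16923, so δ = -9.743°.
cos H₀ = −tan(+25.6°) tan(-9.743°) = 0.0823, H₀ = 1.4884 rad.
Bracket: H₀ sin φ sin δ + cos φ cos δ sin H₀ = 1.4884×0.43209×-0.16923 + 0.90183×0.98558×0.99661 = -0.108836 + 0.885812 = 0.776976.
Inverse-square distance factor (a/d)² = 1.0354² = 1.072053.
Q̄ = (S₀/π) × 1.072053 × [bracket] = (776/π) × 1.072053 × 0.776976 = 205.7 W/m².

Q̄ ≈ 206 W/m²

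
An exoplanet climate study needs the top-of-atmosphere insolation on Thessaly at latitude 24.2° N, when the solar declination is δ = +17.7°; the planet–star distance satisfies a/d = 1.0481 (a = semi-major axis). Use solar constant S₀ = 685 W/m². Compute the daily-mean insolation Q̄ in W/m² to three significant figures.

cos H₀ = −tan(+24.2°) tan(+17.700°) = -0.1434, H₀ = 1.7147 rad.
Bracket: H₀ sin φ sin δ + cos φ cos δ sin H₀ = 1.7147×0.40992×0.30403 + 0.91212×0.95266×0.98966 = 0.213700 + 0.859955 = 1.073655.
Inverse-square distance factor (a/d)² = 1.0481² = 1.098514.
Q̄ = (S₀/π) × 1.098514 × [bracket] = (685/π) × 1.098514 × 1.073655 = 257.2 W/m².

Q̄ ≈ 257 W/m²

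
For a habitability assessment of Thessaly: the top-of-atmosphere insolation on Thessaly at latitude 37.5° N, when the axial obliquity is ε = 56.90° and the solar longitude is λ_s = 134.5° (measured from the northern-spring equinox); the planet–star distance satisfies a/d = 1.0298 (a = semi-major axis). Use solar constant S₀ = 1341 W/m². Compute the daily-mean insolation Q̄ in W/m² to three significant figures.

Solar declination: sin δ = sin ε · sin λ_s = sin 56.90° × sin 134.5° = 0.59750, so δ = +36.691°.
cos H₀ = −tan(+37.5°) tan(+36.691°) = -0.5718, H₀ = 2.1795 rad.
Bracket: H₀ sin φ sin δ + cos φ cos δ sin H₀ = 2.1795×0.60876×0.59750 + 0.79335×0.80187×0.82042 = 0.792758 + 0.521921 = 1.314679.
Inverse-square distance factor (a/d)² = 1.0298² = 1.060488.
Q̄ = (S₀/π) × 1.060488 × [bracket] = (1341/π) × 1.060488 × 1.314679 = 595.1 W/m².

Q̄ ≈ 595 W/m²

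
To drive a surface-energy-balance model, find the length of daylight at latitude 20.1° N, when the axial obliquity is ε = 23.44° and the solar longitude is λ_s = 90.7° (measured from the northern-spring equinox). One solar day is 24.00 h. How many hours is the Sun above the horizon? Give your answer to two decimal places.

Solar declination: sin δ = sin ε · sin λ_s = sin 23.44° × sin 90.7° = 0.39776, so δ = +23.438°.
cos H₀ = −tan φ · tan δ = −tan(+20.1°) × tan(+23.438°) = -0.1586, so H₀ = 1.7301 rad = 99.13°.
Daylight = 2H₀/(2π) × 24.00 h = (1.7301/π) × 24.00 = 13.22 h.

13.22 h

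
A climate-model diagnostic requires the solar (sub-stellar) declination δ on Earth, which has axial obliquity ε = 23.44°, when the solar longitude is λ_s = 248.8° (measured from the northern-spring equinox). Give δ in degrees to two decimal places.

δ = -21.77°

sin δ = sin ε · sin λ_s = sin 23.44° × sin 248.8° = -0.370868.
δ = arcsin(-0.370868) = -21.77°.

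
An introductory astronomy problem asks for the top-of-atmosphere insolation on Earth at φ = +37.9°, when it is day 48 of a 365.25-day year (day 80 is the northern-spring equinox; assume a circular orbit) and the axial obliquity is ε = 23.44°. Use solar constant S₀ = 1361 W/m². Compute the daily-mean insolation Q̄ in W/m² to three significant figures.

Q̄ ≈ 252 W/m²

Solar longitude: λ_s = 360° × (48 − 80)/365.25 = -31.540°, i.e. -31.540° + 360° = 328.460°.
sin δ = sin 23.44° × sin 328.460° = -0.20808, so δ = -12.010°.
cos H₀ = −tan(+37.9°) tan(-12.010°) = 0.1656, H₀ = 1.4044 rad.
Bracket: H₀ sin φ sin δ + cos φ cos δ sin H₀ = 1.4044×0.61429×-0.20808 + 0.78908×0.97811×0.98619 = -0.179512 + 0.761148 = 0.581636.
Q̄ = (S₀/π) × [bracket] = (1361/π) × 0.581636 = 252.0 W/m².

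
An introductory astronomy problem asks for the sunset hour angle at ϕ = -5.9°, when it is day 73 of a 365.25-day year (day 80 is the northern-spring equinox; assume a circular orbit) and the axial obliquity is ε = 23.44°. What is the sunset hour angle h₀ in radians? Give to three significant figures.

Solar longitude: L_s = 360° × (73 − 80)/365.25 = -6.899°, i.e. -6.899° + 360° = 353.101°.
sin δ = sin 23.44° × sin 353.101° = -0.04778, so δ = -2.739°.
cos h₀ = −tan ϕ · tan δ = −tan(-5.9°) × tan(-2.739°) = -0.0049, so h₀ = 1.5757 rad = 90.28°.

h₀ = 1.58 rad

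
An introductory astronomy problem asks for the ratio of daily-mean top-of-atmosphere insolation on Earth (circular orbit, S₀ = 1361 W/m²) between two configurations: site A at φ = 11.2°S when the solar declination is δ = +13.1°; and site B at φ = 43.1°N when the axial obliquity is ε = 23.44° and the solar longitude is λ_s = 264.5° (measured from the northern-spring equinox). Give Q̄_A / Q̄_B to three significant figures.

— Configuration A (φ=-11.2°):
cos H₀ = −tan(-11.2°) tan(+13.100°) = 0.0461, H₀ = 1.5247 rad.
Bracket: H₀ sin φ sin δ + cos φ cos δ sin H₀ = 1.5247×-0.19423×0.22665 + 0.98096×0.97398×0.99894 = -0.067121 + 0.954423 = 0.887302.
Q̄ = (S₀/π) × [bracket] = (1361/π) × 0.887302 = 384.40 W/m².
— Configuration B (φ=+43.1°):
Solar declination: sin δ = sin ε · sin λ_s = sin 23.44° × sin 264.5° = -0.39596, so δ = -23.326°.
cos H₀ = −tan(+43.1°) tan(-23.326°) = 0.4035, H₀ = 1.1554 rad.
Bracket: H₀ sin φ sin δ + cos φ cos δ sin H₀ = 1.1554×0.68327×-0.39596 + 0.73016×0.91827×0.91498 = -0.312591 + 0.613479 = 0.300888.
Q̄ = (S₀/π) × [bracket] = (1361/π) × 0.300888 = 130.35 W/m².
Ratio Q̄_A / Q̄_B = 384.40 / 130.35 = 2.949.

Q̄_A / Q̄_B ≈ 2.95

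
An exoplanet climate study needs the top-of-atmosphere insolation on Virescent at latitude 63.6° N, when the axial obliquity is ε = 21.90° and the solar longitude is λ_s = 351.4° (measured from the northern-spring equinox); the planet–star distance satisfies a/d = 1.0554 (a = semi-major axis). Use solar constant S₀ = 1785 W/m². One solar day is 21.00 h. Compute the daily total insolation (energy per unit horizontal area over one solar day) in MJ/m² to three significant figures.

Solar declination: sin δ = sin ε · sin λ_s = sin 21.90° × sin 351.4° = -0.05577, so δ = -3.197°.
cos H₀ = −tan(+63.6°) tan(-3.197°) = 0.1125, H₀ = 1.4580 rad.
Bracket: H₀ sin φ sin δ + cos φ cos δ sin H₀ = 1.4580×0.89571×-0.05577 + 0.44464×0.99844×0.99365 = -0.072833 + 0.441127 = 0.368294.
Inverse-square distance factor (a/d)² = 1.0554² = 1.113869.
Q̄ = (S₀/π) × 1.113869 × [bracket] = (1785/π) × 1.113869 × 0.368294 = 233.09 W/m².
Daily total = Q̄ × 21.00 h × 3600 s/h = 233.09 × 21.00 × 3600 / 10⁶ = 17.62 MJ/m².

17.6 MJ/m²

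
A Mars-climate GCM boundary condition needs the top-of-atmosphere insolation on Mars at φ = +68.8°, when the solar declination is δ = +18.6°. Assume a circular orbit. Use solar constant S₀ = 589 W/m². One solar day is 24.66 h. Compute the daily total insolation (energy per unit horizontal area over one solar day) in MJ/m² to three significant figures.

15.8 MJ/m²

cos H₀ = −tan(+68.8°) tan(+18.600°) = -0.8676, H₀ = 2.6212 rad.
Bracket: H₀ sin φ sin δ + cos φ cos δ sin H₀ = 2.6212×0.93232×0.31896 + 0.36162×0.94777×0.49718 = 0.779474 + 0.170400 = 0.949874.
Q̄ = (S₀/π) × [bracket] = (589/π) × 0.949874 = 178.09 W/m².
Daily total = Q̄ × 24.66 h × 3600 s/h = 178.09 × 24.66 × 3600 / 10⁶ = 15.81 MJ/m².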